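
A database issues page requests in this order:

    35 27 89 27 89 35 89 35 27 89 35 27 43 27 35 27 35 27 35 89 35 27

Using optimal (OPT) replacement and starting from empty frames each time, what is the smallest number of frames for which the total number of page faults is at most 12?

f=1: 22 faults
f=2: 10 faults
f=3: 5 faults
f=4: 4 faults
Smallest f with faults ≤ 12 is 2.

2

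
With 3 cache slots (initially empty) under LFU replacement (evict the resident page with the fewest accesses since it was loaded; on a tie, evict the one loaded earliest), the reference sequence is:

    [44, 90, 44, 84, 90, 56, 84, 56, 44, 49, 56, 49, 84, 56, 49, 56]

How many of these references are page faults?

44: fault, frames (44)
90: fault, frames (44 90)
44: hit
84: fault, frames (44 90 84)
90: hit
56: fault, evict 84, frames (44 90 56)
84: fault, evict 56, frames (44 90 84)
56: fault, evict 84, frames (44 90 56)
44: hit
49: fault, evict 56, frames (44 90 49)
56: fault, evict 49, frames (44 90 56)
49: fault, evict 56, frames (44 90 49)
84: fault, evict 49, frames (44 90 84)
56: fault, evict 84, frames (44 90 56)
49: fault, evict 56, frames (44 90 49)
56: fault, evict 49, frames (44 90 56)
Page faults: 13.

13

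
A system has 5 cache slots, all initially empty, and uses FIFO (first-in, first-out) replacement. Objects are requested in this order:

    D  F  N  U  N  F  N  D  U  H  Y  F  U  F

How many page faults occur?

6

D: miss, frames (D)
F: miss, frames (D F)
N: miss, frames (D F N)
U: miss, frames (D F N U)
N: hit
F: hit
N: hit
D: hit
U: hit
H: miss, frames (D F N U H)
Y: miss, evict D, frames (F N U H Y)
F: hit
U: hit
F: hit
Page faults: 6.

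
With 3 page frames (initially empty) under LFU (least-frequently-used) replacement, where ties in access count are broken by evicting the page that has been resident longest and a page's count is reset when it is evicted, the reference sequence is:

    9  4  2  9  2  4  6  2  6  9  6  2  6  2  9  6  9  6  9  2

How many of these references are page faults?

5

9 → fault, frames (9)
4 → fault, frames (9 4)
2 → fault, frames (9 4 2)
9 → hit
2 → hit
4 → hit
6 → fault, evict 9, frames (4 2 6)
2 → hit
6 → hit
9 → fault, evict 4, frames (2 6 9)
6 → hit
2 → hit
6 → hit
2 → hit
9 → hit
6 → hit
9 → hit
6 → hit
9 → hit
2 → hit
Page faults: 5.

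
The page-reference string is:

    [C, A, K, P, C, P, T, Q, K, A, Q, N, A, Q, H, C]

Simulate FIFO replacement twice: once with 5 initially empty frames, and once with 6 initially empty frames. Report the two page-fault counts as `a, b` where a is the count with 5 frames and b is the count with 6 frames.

5 frames: F F F F . . F F . . . F F . F F → 10 faults.
6 frames: F F F F . . F F . . . F . . F F → 9 faults.
9 < 10: adding a frame reduced faults, as is typical.

10, 9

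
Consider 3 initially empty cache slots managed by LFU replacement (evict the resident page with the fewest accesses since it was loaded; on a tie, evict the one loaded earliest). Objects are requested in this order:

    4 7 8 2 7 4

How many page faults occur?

5

4 → miss, frames [4]
7 → miss, frames [4, 7]
8 → miss, frames [4, 7, 8]
2 → miss, evict 4, frames [7, 8, 2]
7 → hit
4 → miss, evict 8, frames [7, 2, 4]
Page faults: 5.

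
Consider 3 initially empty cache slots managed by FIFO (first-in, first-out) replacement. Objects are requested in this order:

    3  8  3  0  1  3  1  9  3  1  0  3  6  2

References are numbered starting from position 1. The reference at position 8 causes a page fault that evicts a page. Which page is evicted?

0

pos 1: 3 -> miss, frames {3}
pos 2: 8 -> miss, frames {3,8}
pos 3: 3 -> hit
pos 4: 0 -> miss, frames {3,8,0}
pos 5: 1 -> miss, evict 3, frames {8,0,1}
pos 6: 3 -> miss, evict 8, frames {0,1,3}
pos 7: 1 -> hit
pos 8: 9 -> miss, evict 0, frames {1,3,9}
At position 8, page 0 is evicted.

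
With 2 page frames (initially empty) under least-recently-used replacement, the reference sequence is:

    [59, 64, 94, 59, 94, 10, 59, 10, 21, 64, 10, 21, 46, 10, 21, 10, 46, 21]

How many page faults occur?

15

59 → miss, frames {59}
64 → miss, frames {59,64}
94 → miss, evict 59, frames {64,94}
59 → miss, evict 64, frames {94,59}
94 → hit
10 → miss, evict 59, frames {94,10}
59 → miss, evict 94, frames {10,59}
10 → hit
21 → miss, evict 59, frames {10,21}
64 → miss, evict 10, frames {21,64}
10 → miss, evict 21, frames {64,10}
21 → miss, evict 64, frames {10,21}
46 → miss, evict 10, frames {21,46}
10 → miss, evict 21, frames {46,10}
21 → miss, evict 46, frames {10,21}
10 → hit
46 → miss, evict 21, frames {10,46}
21 → miss, evict 10, frames {46,21}
Page faults: 15.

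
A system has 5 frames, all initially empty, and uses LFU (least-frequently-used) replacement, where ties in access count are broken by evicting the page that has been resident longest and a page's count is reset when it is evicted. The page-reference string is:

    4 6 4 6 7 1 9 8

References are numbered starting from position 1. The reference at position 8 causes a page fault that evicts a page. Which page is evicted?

pos 1: 4: fault, frames {4}
pos 2: 6: fault, frames {4,6}
pos 3: 4: hit
pos 4: 6: hit
pos 5: 7: fault, frames {4,6,7}
pos 6: 1: fault, frames {4,6,7,1}
pos 7: 9: fault, frames {4,6,7,1,9}
pos 8: 8: fault, evict 7, frames {4,6,1,9,8}
At position 8, page 7 is evicted.

7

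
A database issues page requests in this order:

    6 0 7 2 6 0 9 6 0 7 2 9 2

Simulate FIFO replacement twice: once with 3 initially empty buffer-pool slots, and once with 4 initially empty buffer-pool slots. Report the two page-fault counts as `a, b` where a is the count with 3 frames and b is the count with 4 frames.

9, 10

3 frames: F F F F F F F . . F F . . → 9 faults.
4 frames: F F F F . . F F F F F F . → 10 faults.
10 > 9: adding a frame increased faults — Belady's anomaly.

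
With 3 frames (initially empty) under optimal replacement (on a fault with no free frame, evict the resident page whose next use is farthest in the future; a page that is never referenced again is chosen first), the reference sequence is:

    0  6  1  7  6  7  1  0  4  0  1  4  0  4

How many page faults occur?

0: miss, frames [0]
6: miss, frames [0, 6]
1: miss, frames [0, 6, 1]
7: miss, evict 0, frames [6, 1, 7]
6: hit
7: hit
1: hit
0: miss, evict 7, frames [6, 1, 0]
4: miss, evict 6, frames [1, 0, 4]
0: hit
1: hit
4: hit
0: hit
4: hit
Page faults: 6.

6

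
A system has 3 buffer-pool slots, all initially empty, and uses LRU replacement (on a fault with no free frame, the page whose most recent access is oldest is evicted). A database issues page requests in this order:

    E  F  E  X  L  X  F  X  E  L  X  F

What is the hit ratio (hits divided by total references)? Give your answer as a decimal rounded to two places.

0.33

E -> miss, frames [E]
F -> miss, frames [E, F]
E -> hit
X -> miss, frames [F, E, X]
L -> miss, evict F, frames [E, X, L]
X -> hit
F -> miss, evict E, frames [L, X, F]
X -> hit
E -> miss, evict L, frames [F, X, E]
L -> miss, evict F, frames [X, E, L]
X -> hit
F -> miss, evict E, frames [L, X, F]
Hits: 4 of 12 references → 4/12 = 0.3333.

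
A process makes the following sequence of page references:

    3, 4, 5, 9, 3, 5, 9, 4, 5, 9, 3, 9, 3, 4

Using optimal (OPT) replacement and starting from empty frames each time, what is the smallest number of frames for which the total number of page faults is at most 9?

2

f=1: 14 faults
f=2: 9 faults
f=3: 6 faults
f=4: 4 faults
Smallest f with faults ≤ 9 is 2.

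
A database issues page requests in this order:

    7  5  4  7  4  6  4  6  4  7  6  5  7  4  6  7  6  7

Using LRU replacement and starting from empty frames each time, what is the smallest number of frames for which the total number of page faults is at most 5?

f=1: 18 faults
f=2: 12 faults
f=3: 7 faults
f=4: 4 faults
Smallest f with faults ≤ 5 is 4.

4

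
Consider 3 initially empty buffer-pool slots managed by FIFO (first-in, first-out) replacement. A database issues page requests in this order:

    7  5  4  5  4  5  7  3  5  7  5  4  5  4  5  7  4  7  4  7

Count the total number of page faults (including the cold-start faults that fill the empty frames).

7

7 -> fault, frames {7}
5 -> fault, frames {7,5}
4 -> fault, frames {7,5,4}
5 -> hit
4 -> hit
5 -> hit
7 -> hit
3 -> fault, evict 7, frames {5,4,3}
5 -> hit
7 -> fault, evict 5, frames {4,3,7}
5 -> fault, evict 4, frames {3,7,5}
4 -> fault, evict 3, frames {7,5,4}
5 -> hit
4 -> hit
5 -> hit
7 -> hit
4 -> hit
7 -> hit
4 -> hit
7 -> hit
Page faults: 7.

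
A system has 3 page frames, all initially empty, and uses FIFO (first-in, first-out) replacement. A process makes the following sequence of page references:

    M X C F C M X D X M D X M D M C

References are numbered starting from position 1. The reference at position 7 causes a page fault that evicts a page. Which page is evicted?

C

pos 1: M → miss, frames (M)
pos 2: X → miss, frames (M X)
pos 3: C → miss, frames (M X C)
pos 4: F → miss, evict M, frames (X C F)
pos 5: C → hit
pos 6: M → miss, evict X, frames (C F M)
pos 7: X → miss, evict C, frames (F M X)
At position 7, page C is evicted.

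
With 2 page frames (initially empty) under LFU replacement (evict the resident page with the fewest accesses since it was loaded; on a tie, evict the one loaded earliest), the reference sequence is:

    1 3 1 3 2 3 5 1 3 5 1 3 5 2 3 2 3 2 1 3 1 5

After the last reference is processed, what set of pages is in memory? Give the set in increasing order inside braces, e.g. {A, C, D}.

{3, 5}

1 -> fault, frames [1]
3 -> fault, frames [1, 3]
1 -> hit
3 -> hit
2 -> fault, evict 1, frames [3, 2]
3 -> hit
5 -> fault, evict 2, frames [3, 5]
1 -> fault, evict 5, frames [3, 1]
3 -> hit
5 -> fault, evict 1, frames [3, 5]
1 -> fault, evict 5, frames [3, 1]
3 -> hit
5 -> fault, evict 1, frames [3, 5]
2 -> fault, evict 5, frames [3, 2]
3 -> hit
2 -> hit
3 -> hit
2 -> hit
1 -> fault, evict 2, frames [3, 1]
3 -> hit
1 -> hit
5 -> fault, evict 1, frames [3, 5]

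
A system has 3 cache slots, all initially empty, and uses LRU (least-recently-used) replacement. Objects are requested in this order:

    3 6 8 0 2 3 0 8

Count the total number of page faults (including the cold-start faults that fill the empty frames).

3 -> miss, frames [3]
6 -> miss, frames [3, 6]
8 -> miss, frames [3, 6, 8]
0 -> miss, evict 3, frames [6, 8, 0]
2 -> miss, evict 6, frames [8, 0, 2]
3 -> miss, evict 8, frames [0, 2, 3]
0 -> hit
8 -> miss, evict 2, frames [3, 0, 8]
Page faults: 7.

7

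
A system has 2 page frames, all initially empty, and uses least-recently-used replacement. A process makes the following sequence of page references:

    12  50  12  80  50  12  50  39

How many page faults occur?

12 -> fault, frames (12)
50 -> fault, frames (12 50)
12 -> hit
80 -> fault, evict 50, frames (12 80)
50 -> fault, evict 12, frames (80 50)
12 -> fault, evict 80, frames (50 12)
50 -> hit
39 -> fault, evict 12, frames (50 39)
Page faults: 6.

6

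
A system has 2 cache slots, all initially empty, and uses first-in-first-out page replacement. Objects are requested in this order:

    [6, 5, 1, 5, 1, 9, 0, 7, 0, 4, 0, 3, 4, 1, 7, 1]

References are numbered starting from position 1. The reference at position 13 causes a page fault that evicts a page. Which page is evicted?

0

pos 1: 6 -> miss, frames (6)
pos 2: 5 -> miss, frames (6 5)
pos 3: 1 -> miss, evict 6, frames (5 1)
pos 4: 5 -> hit
pos 5: 1 -> hit
pos 6: 9 -> miss, evict 5, frames (1 9)
pos 7: 0 -> miss, evict 1, frames (9 0)
pos 8: 7 -> miss, evict 9, frames (0 7)
pos 9: 0 -> hit
pos 10: 4 -> miss, evict 0, frames (7 4)
pos 11: 0 -> miss, evict 7, frames (4 0)
pos 12: 3 -> miss, evict 4, frames (0 3)
pos 13: 4 -> miss, evict 0, frames (3 4)
At position 13, page 0 is evicted.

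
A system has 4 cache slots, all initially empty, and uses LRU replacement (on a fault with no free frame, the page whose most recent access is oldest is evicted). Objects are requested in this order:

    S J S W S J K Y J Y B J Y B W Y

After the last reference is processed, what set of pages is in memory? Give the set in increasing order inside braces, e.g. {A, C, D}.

{B, J, W, Y}

S → miss, frames [S]
J → miss, frames [S, J]
S → hit
W → miss, frames [J, S, W]
S → hit
J → hit
K → miss, frames [W, S, J, K]
Y → miss, evict W, frames [S, J, K, Y]
J → hit
Y → hit
B → miss, evict S, frames [K, J, Y, B]
J → hit
Y → hit
B → hit
W → miss, evict K, frames [J, Y, B, W]
Y → hit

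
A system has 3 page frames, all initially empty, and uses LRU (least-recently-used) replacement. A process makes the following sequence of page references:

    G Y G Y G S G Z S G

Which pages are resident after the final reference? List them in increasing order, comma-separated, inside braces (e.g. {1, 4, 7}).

{G, S, Z}

G -> fault, frames {G}
Y -> fault, frames {G,Y}
G -> hit
Y -> hit
G -> hit
S -> fault, frames {Y,G,S}
G -> hit
Z -> fault, evict Y, frames {S,G,Z}
S -> hit
G -> hit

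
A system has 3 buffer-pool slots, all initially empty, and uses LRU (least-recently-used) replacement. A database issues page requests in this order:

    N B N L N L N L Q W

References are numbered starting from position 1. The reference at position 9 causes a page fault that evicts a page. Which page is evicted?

pos 1: N: fault, frames (N)
pos 2: B: fault, frames (N B)
pos 3: N: hit
pos 4: L: fault, frames (B N L)
pos 5: N: hit
pos 6: L: hit
pos 7: N: hit
pos 8: L: hit
pos 9: Q: fault, evict B, frames (N L Q)
At position 9, page B is evicted.

B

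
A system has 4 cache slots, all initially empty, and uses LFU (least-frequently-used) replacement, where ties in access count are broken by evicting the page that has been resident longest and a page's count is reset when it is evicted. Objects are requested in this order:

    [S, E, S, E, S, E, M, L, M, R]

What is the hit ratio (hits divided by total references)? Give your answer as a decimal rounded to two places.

S: miss, frames (S)
E: miss, frames (S E)
S: hit
E: hit
S: hit
E: hit
M: miss, frames (S E M)
L: miss, frames (S E M L)
M: hit
R: miss, evict L, frames (S E M R)
Hits: 5 of 10 references → 5/10 = 0.5000.

0.50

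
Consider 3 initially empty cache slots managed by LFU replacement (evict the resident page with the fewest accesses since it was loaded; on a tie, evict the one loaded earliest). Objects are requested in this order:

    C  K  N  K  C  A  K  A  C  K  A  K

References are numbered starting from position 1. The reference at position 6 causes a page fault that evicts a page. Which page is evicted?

N

pos 1: C → fault, frames (C)
pos 2: K → fault, frames (C K)
pos 3: N → fault, frames (C K N)
pos 4: K → hit
pos 5: C → hit
pos 6: A → fault, evict N, frames (C K A)
At position 6, page N is evicted.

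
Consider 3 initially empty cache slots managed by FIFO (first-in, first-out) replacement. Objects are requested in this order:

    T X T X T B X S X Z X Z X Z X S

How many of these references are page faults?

T → miss, frames {T}
X → miss, frames {T,X}
T → hit
X → hit
T → hit
B → miss, frames {T,X,B}
X → hit
S → miss, evict T, frames {X,B,S}
X → hit
Z → miss, evict X, frames {B,S,Z}
X → miss, evict B, frames {S,Z,X}
Z → hit
X → hit
Z → hit
X → hit
S → hit
Page faults: 6.

6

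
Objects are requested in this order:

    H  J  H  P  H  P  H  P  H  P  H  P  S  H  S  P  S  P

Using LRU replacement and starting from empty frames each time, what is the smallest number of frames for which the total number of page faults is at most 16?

2

f=1: 18 faults
f=2: 6 faults
f=3: 4 faults
f=4: 4 faults
Smallest f with faults ≤ 16 is 2.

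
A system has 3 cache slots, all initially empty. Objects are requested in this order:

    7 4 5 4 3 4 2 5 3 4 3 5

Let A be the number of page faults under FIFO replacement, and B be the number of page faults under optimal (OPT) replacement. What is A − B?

Under FIFO: F F F . F . F . . F . F → 7 faults.
Under OPT: F F F . F . F . . F . . → 6 faults.
A − B = 7 − 6 = 1.

1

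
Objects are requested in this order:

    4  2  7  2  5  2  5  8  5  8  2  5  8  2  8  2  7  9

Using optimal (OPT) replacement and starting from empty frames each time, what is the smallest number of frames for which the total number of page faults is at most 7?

f=1: 18 faults
f=2: 9 faults
f=3: 7 faults
f=4: 6 faults
f=5: 6 faults
f=6: 6 faults
Smallest f with faults ≤ 7 is 3.

3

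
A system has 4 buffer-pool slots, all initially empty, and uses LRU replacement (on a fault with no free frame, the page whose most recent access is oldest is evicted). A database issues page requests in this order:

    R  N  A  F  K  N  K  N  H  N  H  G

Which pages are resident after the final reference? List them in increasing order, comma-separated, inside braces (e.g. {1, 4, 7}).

R -> fault, frames [R]
N -> fault, frames [R, N]
A -> fault, frames [R, N, A]
F -> fault, frames [R, N, A, F]
K -> fault, evict R, frames [N, A, F, K]
N -> hit
K -> hit
N -> hit
H -> fault, evict A, frames [F, K, N, H]
N -> hit
H -> hit
G -> fault, evict F, frames [K, N, H, G]

{G, H, K, N}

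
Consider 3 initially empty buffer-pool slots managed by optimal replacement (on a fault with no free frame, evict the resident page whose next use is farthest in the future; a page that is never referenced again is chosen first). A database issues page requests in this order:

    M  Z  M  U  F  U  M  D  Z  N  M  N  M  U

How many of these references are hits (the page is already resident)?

M -> fault, frames {M}
Z -> fault, frames {M,Z}
M -> hit
U -> fault, frames {M,Z,U}
F -> fault, evict Z, frames {M,U,F}
U -> hit
M -> hit
D -> fault, evict F, frames {M,U,D}
Z -> fault, evict D, frames {M,U,Z}
N -> fault, evict Z, frames {M,U,N}
M -> hit
N -> hit
M -> hit
U -> hit
Hits: 7.

7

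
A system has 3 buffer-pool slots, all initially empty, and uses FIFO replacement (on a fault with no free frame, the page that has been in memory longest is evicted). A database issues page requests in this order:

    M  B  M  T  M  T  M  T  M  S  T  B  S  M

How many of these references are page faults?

5

M -> miss, frames (M)
B -> miss, frames (M B)
M -> hit
T -> miss, frames (M B T)
M -> hit
T -> hit
M -> hit
T -> hit
M -> hit
S -> miss, evict M, frames (B T S)
T -> hit
B -> hit
S -> hit
M -> miss, evict B, frames (T S M)
Page faults: 5.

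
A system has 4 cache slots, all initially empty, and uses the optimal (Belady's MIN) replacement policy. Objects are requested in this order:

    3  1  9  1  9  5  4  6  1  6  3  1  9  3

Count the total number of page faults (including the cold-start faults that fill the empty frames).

6

3 → fault, frames [3]
1 → fault, frames [3, 1]
9 → fault, frames [3, 1, 9]
1 → hit
9 → hit
5 → fault, frames [3, 1, 9, 5]
4 → fault, evict 5, frames [3, 1, 9, 4]
6 → fault, evict 4, frames [3, 1, 9, 6]
1 → hit
6 → hit
3 → hit
1 → hit
9 → hit
3 → hit
Page faults: 6.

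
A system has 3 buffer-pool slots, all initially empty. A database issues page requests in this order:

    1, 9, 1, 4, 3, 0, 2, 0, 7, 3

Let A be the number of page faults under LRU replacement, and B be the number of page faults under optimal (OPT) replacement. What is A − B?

Under LRU: F F . F F F F . F F → 8 faults.
Under OPT: F F . F F F F . F . → 7 faults.
A − B = 8 − 7 = 1.

1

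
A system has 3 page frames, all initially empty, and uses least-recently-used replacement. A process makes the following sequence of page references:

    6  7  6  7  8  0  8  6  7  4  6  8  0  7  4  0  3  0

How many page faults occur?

6: fault, frames (6)
7: fault, frames (6 7)
6: hit
7: hit
8: fault, frames (6 7 8)
0: fault, evict 6, frames (7 8 0)
8: hit
6: fault, evict 7, frames (0 8 6)
7: fault, evict 0, frames (8 6 7)
4: fault, evict 8, frames (6 7 4)
6: hit
8: fault, evict 7, frames (4 6 8)
0: fault, evict 4, frames (6 8 0)
7: fault, evict 6, frames (8 0 7)
4: fault, evict 8, frames (0 7 4)
0: hit
3: fault, evict 7, frames (4 0 3)
0: hit
Page faults: 12.

12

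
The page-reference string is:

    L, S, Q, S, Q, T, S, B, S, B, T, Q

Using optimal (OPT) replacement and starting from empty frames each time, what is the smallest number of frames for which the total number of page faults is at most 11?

f=1: 12 faults
f=2: 7 faults
f=3: 6 faults
f=4: 5 faults
f=5: 5 faults
Smallest f with faults ≤ 11 is 2.

2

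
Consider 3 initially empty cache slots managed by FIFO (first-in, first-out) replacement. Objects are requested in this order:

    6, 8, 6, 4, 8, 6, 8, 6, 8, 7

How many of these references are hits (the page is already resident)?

6 -> fault, frames (6)
8 -> fault, frames (6 8)
6 -> hit
4 -> fault, frames (6 8 4)
8 -> hit
6 -> hit
8 -> hit
6 -> hit
8 -> hit
7 -> fault, evict 6, frames (8 4 7)
Hits: 6.

6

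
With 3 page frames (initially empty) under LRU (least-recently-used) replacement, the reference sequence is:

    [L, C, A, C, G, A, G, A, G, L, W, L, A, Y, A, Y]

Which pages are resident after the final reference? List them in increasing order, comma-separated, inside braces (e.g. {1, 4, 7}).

{A, L, Y}

L → miss, frames [L]
C → miss, frames [L, C]
A → miss, frames [L, C, A]
C → hit
G → miss, evict L, frames [A, C, G]
A → hit
G → hit
A → hit
G → hit
L → miss, evict C, frames [A, G, L]
W → miss, evict A, frames [G, L, W]
L → hit
A → miss, evict G, frames [W, L, A]
Y → miss, evict W, frames [L, A, Y]
A → hit
Y → hit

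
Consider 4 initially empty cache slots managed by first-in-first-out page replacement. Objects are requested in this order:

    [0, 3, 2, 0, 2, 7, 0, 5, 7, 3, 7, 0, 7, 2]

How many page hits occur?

8

0 -> fault, frames {0}
3 -> fault, frames {0,3}
2 -> fault, frames {0,3,2}
0 -> hit
2 -> hit
7 -> fault, frames {0,3,2,7}
0 -> hit
5 -> fault, evict 0, frames {3,2,7,5}
7 -> hit
3 -> hit
7 -> hit
0 -> fault, evict 3, frames {2,7,5,0}
7 -> hit
2 -> hit
Hits: 8.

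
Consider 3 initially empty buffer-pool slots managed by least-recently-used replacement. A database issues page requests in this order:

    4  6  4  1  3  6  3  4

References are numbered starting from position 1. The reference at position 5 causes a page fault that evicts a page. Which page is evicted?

pos 1: 4 → miss, frames [4]
pos 2: 6 → miss, frames [4, 6]
pos 3: 4 → hit
pos 4: 1 → miss, frames [6, 4, 1]
pos 5: 3 → miss, evict 6, frames [4, 1, 3]
At position 5, page 6 is evicted.

6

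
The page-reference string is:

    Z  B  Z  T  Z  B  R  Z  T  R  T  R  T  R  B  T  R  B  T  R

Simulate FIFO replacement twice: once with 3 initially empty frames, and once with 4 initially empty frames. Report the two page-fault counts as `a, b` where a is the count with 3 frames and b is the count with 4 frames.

8, 4

3 frames: F F . F . . F F . . . . . . F F F . . . → 8 faults.
4 frames: F F . F . . F . . . . . . . . . . . . . → 4 faults.
4 < 8: adding a frame reduced faults, as is typical.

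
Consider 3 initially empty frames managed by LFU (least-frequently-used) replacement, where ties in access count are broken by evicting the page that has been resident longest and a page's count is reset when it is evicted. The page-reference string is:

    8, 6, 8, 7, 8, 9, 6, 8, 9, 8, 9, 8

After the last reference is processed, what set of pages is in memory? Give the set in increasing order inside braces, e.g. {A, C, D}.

8 -> miss, frames [8]
6 -> miss, frames [8, 6]
8 -> hit
7 -> miss, frames [8, 6, 7]
8 -> hit
9 -> miss, evict 6, frames [8, 7, 9]
6 -> miss, evict 7, frames [8, 9, 6]
8 -> hit
9 -> hit
8 -> hit
9 -> hit
8 -> hit

{6, 8, 9}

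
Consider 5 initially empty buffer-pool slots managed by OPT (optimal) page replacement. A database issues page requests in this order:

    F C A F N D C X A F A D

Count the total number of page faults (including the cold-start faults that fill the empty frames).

6

F → miss, frames (F)
C → miss, frames (F C)
A → miss, frames (F C A)
F → hit
N → miss, frames (F C A N)
D → miss, frames (F C A N D)
C → hit
X → miss, evict N, frames (F C A D X)
A → hit
F → hit
A → hit
D → hit
Page faults: 6.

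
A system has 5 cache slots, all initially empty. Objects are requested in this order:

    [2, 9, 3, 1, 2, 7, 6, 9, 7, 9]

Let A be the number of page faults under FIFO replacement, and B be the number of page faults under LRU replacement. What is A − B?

Under FIFO: F F F F . F F . . . → 6 faults.
Under LRU: F F F F . F F F . . → 7 faults.
A − B = 6 − 7 = -1.

-1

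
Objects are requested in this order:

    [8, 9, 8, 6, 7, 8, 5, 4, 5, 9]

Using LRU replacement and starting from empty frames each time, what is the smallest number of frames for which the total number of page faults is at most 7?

3

f=1: 10 faults
f=2: 8 faults
f=3: 7 faults
f=4: 7 faults
f=5: 7 faults
f=6: 6 faults
Smallest f with faults ≤ 7 is 3.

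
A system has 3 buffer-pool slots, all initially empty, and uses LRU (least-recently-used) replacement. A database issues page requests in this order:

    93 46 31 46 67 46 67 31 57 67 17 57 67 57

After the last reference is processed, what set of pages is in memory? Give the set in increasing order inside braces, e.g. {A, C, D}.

93: fault, frames {93}
46: fault, frames {93,46}
31: fault, frames {93,46,31}
46: hit
67: fault, evict 93, frames {31,46,67}
46: hit
67: hit
31: hit
57: fault, evict 46, frames {67,31,57}
67: hit
17: fault, evict 31, frames {57,67,17}
57: hit
67: hit
57: hit

{17, 57, 67}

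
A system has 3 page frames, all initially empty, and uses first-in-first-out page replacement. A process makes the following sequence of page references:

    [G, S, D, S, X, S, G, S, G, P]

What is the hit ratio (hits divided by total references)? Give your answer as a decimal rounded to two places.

G: miss, frames [G]
S: miss, frames [G, S]
D: miss, frames [G, S, D]
S: hit
X: miss, evict G, frames [S, D, X]
S: hit
G: miss, evict S, frames [D, X, G]
S: miss, evict D, frames [X, G, S]
G: hit
P: miss, evict X, frames [G, S, P]
Hits: 3 of 10 references → 3/10 = 0.3000.

0.30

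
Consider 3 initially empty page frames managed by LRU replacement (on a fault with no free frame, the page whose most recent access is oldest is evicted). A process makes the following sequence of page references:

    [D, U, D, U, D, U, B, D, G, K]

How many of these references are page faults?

5

D: fault, frames (D)
U: fault, frames (D U)
D: hit
U: hit
D: hit
U: hit
B: fault, frames (D U B)
D: hit
G: fault, evict U, frames (B D G)
K: fault, evict B, frames (D G K)
Page faults: 5.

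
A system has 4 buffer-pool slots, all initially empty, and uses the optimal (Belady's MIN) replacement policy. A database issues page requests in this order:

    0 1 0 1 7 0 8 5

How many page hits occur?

0 → fault, frames {0}
1 → fault, frames {0,1}
0 → hit
1 → hit
7 → fault, frames {0,1,7}
0 → hit
8 → fault, frames {0,1,7,8}
5 → fault, evict 8, frames {0,1,7,5}
Hits: 3.

3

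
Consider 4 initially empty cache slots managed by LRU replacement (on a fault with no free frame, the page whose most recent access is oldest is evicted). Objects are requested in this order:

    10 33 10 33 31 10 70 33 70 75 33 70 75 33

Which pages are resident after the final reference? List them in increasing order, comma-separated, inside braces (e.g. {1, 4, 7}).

10 → fault, frames (10)
33 → fault, frames (10 33)
10 → hit
33 → hit
31 → fault, frames (10 33 31)
10 → hit
70 → fault, frames (33 31 10 70)
33 → hit
70 → hit
75 → fault, evict 31, frames (10 33 70 75)
33 → hit
70 → hit
75 → hit
33 → hit

{10, 33, 70, 75}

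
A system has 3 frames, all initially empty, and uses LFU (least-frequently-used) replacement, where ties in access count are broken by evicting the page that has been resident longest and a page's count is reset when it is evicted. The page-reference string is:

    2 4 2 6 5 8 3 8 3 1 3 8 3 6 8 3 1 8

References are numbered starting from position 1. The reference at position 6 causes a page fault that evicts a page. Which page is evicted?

pos 1: 2: fault, frames (2)
pos 2: 4: fault, frames (2 4)
pos 3: 2: hit
pos 4: 6: fault, frames (2 4 6)
pos 5: 5: fault, evict 4, frames (2 6 5)
pos 6: 8: fault, evict 6, frames (2 5 8)
At position 6, page 6 is evicted.

6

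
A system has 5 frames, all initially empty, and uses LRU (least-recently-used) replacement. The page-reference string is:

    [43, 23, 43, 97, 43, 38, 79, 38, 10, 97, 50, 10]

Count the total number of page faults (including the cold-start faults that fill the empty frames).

7

43 -> miss, frames [43]
23 -> miss, frames [43, 23]
43 -> hit
97 -> miss, frames [23, 43, 97]
43 -> hit
38 -> miss, frames [23, 97, 43, 38]
79 -> miss, frames [23, 97, 43, 38, 79]
38 -> hit
10 -> miss, evict 23, frames [97, 43, 79, 38, 10]
97 -> hit
50 -> miss, evict 43, frames [79, 38, 10, 97, 50]
10 -> hit
Page faults: 7.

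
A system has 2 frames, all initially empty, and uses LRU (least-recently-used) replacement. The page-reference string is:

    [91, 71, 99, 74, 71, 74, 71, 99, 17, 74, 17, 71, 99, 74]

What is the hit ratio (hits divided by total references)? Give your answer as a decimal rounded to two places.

91 → miss, frames [91]
71 → miss, frames [91, 71]
99 → miss, evict 91, frames [71, 99]
74 → miss, evict 71, frames [99, 74]
71 → miss, evict 99, frames [74, 71]
74 → hit
71 → hit
99 → miss, evict 74, frames [71, 99]
17 → miss, evict 71, frames [99, 17]
74 → miss, evict 99, frames [17, 74]
17 → hit
71 → miss, evict 74, frames [17, 71]
99 → miss, evict 17, frames [71, 99]
74 → miss, evict 71, frames [99, 74]
Hits: 3 of 14 references → 3/14 = 0.2143.

0.21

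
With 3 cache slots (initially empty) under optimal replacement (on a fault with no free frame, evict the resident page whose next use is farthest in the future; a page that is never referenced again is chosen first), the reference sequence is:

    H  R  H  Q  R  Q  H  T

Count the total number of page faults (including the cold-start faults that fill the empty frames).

4

H → fault, frames {H}
R → fault, frames {H,R}
H → hit
Q → fault, frames {H,R,Q}
R → hit
Q → hit
H → hit
T → fault, evict Q, frames {H,R,T}
Page faults: 4.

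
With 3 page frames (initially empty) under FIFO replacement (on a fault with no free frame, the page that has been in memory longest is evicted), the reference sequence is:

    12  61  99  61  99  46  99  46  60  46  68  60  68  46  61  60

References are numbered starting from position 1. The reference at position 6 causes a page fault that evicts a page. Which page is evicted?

pos 1: 12: miss, frames {12}
pos 2: 61: miss, frames {12,61}
pos 3: 99: miss, frames {12,61,99}
pos 4: 61: hit
pos 5: 99: hit
pos 6: 46: miss, evict 12, frames {61,99,46}
At position 6, page 12 is evicted.

12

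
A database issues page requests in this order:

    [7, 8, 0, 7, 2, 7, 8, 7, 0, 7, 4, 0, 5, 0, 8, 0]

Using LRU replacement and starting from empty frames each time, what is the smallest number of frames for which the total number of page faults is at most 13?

2

f=1: 16 faults
f=2: 11 faults
f=3: 9 faults
f=4: 7 faults
f=5: 6 faults
f=6: 6 faults
Smallest f with faults ≤ 13 is 2.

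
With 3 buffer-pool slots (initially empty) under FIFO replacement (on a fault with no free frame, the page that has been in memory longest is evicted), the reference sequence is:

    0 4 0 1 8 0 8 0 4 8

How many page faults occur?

6

0 → fault, frames (0)
4 → fault, frames (0 4)
0 → hit
1 → fault, frames (0 4 1)
8 → fault, evict 0, frames (4 1 8)
0 → fault, evict 4, frames (1 8 0)
8 → hit
0 → hit
4 → fault, evict 1, frames (8 0 4)
8 → hit
Page faults: 6.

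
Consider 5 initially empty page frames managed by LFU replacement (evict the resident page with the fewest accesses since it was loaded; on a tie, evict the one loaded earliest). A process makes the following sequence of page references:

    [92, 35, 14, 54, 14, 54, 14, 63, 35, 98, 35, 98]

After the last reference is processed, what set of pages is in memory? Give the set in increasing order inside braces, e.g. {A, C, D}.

{14, 35, 54, 63, 98}

92 -> miss, frames (92)
35 -> miss, frames (92 35)
14 -> miss, frames (92 35 14)
54 -> miss, frames (92 35 14 54)
14 -> hit
54 -> hit
14 -> hit
63 -> miss, frames (92 35 14 54 63)
35 -> hit
98 -> miss, evict 92, frames (35 14 54 63 98)
35 -> hit
98 -> hit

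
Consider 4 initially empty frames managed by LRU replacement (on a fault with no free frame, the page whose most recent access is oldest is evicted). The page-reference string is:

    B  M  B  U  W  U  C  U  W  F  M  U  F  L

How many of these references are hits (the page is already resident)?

6

B → fault, frames [B]
M → fault, frames [B, M]
B → hit
U → fault, frames [M, B, U]
W → fault, frames [M, B, U, W]
U → hit
C → fault, evict M, frames [B, W, U, C]
U → hit
W → hit
F → fault, evict B, frames [C, U, W, F]
M → fault, evict C, frames [U, W, F, M]
U → hit
F → hit
L → fault, evict W, frames [M, U, F, L]
Hits: 6.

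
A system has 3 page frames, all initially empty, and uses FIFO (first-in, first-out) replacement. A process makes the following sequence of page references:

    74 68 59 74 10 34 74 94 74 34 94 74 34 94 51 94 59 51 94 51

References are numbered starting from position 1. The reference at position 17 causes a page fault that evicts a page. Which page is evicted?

pos 1: 74 -> miss, frames [74]
pos 2: 68 -> miss, frames [74, 68]
pos 3: 59 -> miss, frames [74, 68, 59]
pos 4: 74 -> hit
pos 5: 10 -> miss, evict 74, frames [68, 59, 10]
pos 6: 34 -> miss, evict 68, frames [59, 10, 34]
pos 7: 74 -> miss, evict 59, frames [10, 34, 74]
pos 8: 94 -> miss, evict 10, frames [34, 74, 94]
pos 9: 74 -> hit
pos 10: 34 -> hit
pos 11: 94 -> hit
pos 12: 74 -> hit
pos 13: 34 -> hit
pos 14: 94 -> hit
pos 15: 51 -> miss, evict 34, frames [74, 94, 51]
pos 16: 94 -> hit
pos 17: 59 -> miss, evict 74, frames [94, 51, 59]
At position 17, page 74 is evicted.

74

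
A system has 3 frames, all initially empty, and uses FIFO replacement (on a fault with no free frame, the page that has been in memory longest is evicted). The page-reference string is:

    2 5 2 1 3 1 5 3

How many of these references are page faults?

2 -> fault, frames [2]
5 -> fault, frames [2, 5]
2 -> hit
1 -> fault, frames [2, 5, 1]
3 -> fault, evict 2, frames [5, 1, 3]
1 -> hit
5 -> hit
3 -> hit
Page faults: 4.

4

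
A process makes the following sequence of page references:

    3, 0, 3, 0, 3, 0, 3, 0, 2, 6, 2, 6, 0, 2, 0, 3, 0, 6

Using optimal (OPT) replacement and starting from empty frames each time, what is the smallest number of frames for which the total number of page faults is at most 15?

f=1: 18 faults
f=2: 7 faults
f=3: 5 faults
f=4: 4 faults
Smallest f with faults ≤ 15 is 2.

2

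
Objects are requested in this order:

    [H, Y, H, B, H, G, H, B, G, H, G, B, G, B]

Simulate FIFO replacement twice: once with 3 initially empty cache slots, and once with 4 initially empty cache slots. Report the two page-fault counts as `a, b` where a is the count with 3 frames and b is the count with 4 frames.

3 frames: F F . F . F F . . . . . . . → 5 faults.
4 frames: F F . F . F . . . . . . . . → 4 faults.
4 < 5: adding a frame reduced faults, as is typical.

5, 4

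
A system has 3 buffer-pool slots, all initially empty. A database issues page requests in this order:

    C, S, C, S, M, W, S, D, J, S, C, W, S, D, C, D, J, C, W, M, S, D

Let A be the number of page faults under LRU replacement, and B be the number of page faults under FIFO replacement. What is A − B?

-1

Under LRU: F F . . F F . F F . F F . F F . F . F F F F → 15 faults.
Under FIFO: F F . . F F . F F F F F . F . . F F F F F F → 16 faults.
A − B = 15 − 16 = -1.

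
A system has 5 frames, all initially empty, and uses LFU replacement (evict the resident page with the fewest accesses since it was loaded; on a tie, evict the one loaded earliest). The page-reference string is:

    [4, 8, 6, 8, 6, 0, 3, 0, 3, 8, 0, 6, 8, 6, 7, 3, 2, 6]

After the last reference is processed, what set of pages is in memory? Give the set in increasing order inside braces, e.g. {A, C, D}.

4: miss, frames (4)
8: miss, frames (4 8)
6: miss, frames (4 8 6)
8: hit
6: hit
0: miss, frames (4 8 6 0)
3: miss, frames (4 8 6 0 3)
0: hit
3: hit
8: hit
0: hit
6: hit
8: hit
6: hit
7: miss, evict 4, frames (8 6 0 3 7)
3: hit
2: miss, evict 7, frames (8 6 0 3 2)
6: hit

{0, 2, 3, 6, 8}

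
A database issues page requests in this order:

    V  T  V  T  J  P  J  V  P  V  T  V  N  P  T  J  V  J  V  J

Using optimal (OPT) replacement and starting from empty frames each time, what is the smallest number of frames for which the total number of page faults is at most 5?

5

f=1: 20 faults
f=2: 10 faults
f=3: 8 faults
f=4: 6 faults
f=5: 5 faults
Smallest f with faults ≤ 5 is 5.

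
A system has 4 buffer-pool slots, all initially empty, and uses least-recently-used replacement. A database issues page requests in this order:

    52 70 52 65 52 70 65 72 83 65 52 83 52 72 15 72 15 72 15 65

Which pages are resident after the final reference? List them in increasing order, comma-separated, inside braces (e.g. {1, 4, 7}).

52 → fault, frames {52}
70 → fault, frames {52,70}
52 → hit
65 → fault, frames {70,52,65}
52 → hit
70 → hit
65 → hit
72 → fault, frames {52,70,65,72}
83 → fault, evict 52, frames {70,65,72,83}
65 → hit
52 → fault, evict 70, frames {72,83,65,52}
83 → hit
52 → hit
72 → hit
15 → fault, evict 65, frames {83,52,72,15}
72 → hit
15 → hit
72 → hit
15 → hit
65 → fault, evict 83, frames {52,72,15,65}

{15, 52, 65, 72}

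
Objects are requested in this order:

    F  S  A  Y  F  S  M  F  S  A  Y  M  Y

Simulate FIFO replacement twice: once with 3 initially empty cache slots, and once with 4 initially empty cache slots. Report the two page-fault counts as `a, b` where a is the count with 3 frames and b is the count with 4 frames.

3 frames: F F F F F F F . . F F . . → 9 faults.
4 frames: F F F F . . F F F F F F . → 10 faults.
10 > 9: adding a frame increased faults — Belady's anomaly.

9, 10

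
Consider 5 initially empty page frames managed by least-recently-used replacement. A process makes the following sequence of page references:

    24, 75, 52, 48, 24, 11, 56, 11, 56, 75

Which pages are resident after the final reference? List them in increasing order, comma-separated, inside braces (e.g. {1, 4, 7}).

{11, 24, 48, 56, 75}

24 -> miss, frames [24]
75 -> miss, frames [24, 75]
52 -> miss, frames [24, 75, 52]
48 -> miss, frames [24, 75, 52, 48]
24 -> hit
11 -> miss, frames [75, 52, 48, 24, 11]
56 -> miss, evict 75, frames [52, 48, 24, 11, 56]
11 -> hit
56 -> hit
75 -> miss, evict 52, frames [48, 24, 11, 56, 75]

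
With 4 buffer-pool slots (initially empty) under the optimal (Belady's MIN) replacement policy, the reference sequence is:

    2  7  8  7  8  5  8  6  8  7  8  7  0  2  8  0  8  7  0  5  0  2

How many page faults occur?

7

2 -> fault, frames {2}
7 -> fault, frames {2,7}
8 -> fault, frames {2,7,8}
7 -> hit
8 -> hit
5 -> fault, frames {2,7,8,5}
8 -> hit
6 -> fault, evict 5, frames {2,7,8,6}
8 -> hit
7 -> hit
8 -> hit
7 -> hit
0 -> fault, evict 6, frames {2,7,8,0}
2 -> hit
8 -> hit
0 -> hit
8 -> hit
7 -> hit
0 -> hit
5 -> fault, evict 8, frames {2,7,0,5}
0 -> hit
2 -> hit
Page faults: 7.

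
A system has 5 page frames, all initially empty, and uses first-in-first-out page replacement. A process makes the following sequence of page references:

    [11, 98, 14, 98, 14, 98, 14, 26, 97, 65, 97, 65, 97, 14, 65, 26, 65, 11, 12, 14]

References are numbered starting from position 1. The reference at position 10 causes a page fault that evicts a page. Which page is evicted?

11

pos 1: 11 → miss, frames (11)
pos 2: 98 → miss, frames (11 98)
pos 3: 14 → miss, frames (11 98 14)
pos 4: 98 → hit
pos 5: 14 → hit
pos 6: 98 → hit
pos 7: 14 → hit
pos 8: 26 → miss, frames (11 98 14 26)
pos 9: 97 → miss, frames (11 98 14 26 97)
pos 10: 65 → miss, evict 11, frames (98 14 26 97 65)
At position 10, page 11 is evicted.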